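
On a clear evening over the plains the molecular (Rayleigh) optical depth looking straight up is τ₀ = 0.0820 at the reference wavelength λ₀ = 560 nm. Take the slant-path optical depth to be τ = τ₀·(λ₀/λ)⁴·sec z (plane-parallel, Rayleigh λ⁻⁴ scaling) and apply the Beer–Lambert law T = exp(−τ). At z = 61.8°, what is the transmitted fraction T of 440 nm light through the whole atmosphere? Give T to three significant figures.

sec 61.8° = 2.1162.
τ = 0.0820 × (560/440)⁴ × 2.1162 = 0.0820 × 2.6239 × 2.1162 = 0.4553.
T = exp(−0.4553) = 0.6343.

0.634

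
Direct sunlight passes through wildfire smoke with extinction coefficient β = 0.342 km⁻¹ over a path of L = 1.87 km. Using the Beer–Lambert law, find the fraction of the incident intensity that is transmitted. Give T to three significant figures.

0.528

τ = β·L = 0.342 × 1.87 = 0.6395.
T = exp(−0.6395) = 0.5275.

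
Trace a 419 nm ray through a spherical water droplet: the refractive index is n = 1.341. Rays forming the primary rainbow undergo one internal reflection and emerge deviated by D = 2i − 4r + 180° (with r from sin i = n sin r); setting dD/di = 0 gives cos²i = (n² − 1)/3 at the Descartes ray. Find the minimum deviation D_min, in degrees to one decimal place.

139.1°

cos²i = (1.79828 − 1)/3 = 0.26609; i = arccos(0.51584) = 58.946°.
sin r = sin 58.946°/1.341 = 0.63884; r = 39.705°.
D_min = 2·58.946° − 4·39.705° + 180° = 139.071°.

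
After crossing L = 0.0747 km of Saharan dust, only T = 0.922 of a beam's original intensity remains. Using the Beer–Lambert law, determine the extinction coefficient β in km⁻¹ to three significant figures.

Beer–Lambert: T = exp(−βL) ⇒ β = −ln(T)/L = −ln(0.922)/0.0747 = 0.0812/0.0747 = 1.087 km⁻¹.

1.09 km⁻¹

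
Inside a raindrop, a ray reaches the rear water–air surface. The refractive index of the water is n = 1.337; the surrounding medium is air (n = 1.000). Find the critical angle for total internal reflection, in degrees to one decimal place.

48.4°

sin θ_c = n_air / n = 1.000 / 1.337 = 0.7479.
θ_c = arcsin(0.7479) = 48.41°.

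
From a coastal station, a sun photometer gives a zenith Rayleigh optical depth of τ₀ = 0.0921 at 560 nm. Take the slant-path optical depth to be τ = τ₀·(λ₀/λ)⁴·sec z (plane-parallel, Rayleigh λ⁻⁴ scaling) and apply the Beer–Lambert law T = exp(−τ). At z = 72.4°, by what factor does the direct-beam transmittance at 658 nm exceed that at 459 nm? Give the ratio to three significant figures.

Airmass: sec 72.4° = 3.3072.
τ(658 nm) = 0.0921 × (560/658)⁴ × 3.3072 = 0.0921 × 0.5246 × 3.3072 = 0.1598.
τ(459 nm) = 0.0921 × (560/459)⁴ × 3.3072 = 0.0921 × 2.2157 × 3.3072 = 0.6749.
T(658)/T(459) = exp(τ_B − τ_A) = exp(0.5151) = 1.6738.

1.67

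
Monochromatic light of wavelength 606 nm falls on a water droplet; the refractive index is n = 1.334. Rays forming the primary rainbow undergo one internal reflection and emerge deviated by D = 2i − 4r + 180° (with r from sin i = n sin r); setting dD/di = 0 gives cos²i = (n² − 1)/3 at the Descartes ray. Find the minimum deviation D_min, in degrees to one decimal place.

138.1°

cos²i = (1.77956 − 1)/3 = 0.25985; i = arccos(0.50976) = 59.352°.
sin r = sin 59.352°/1.334 = 0.64492; r = 40.159°.
D_min = 2·59.352° − 4·40.159° + 180° = 138.067°.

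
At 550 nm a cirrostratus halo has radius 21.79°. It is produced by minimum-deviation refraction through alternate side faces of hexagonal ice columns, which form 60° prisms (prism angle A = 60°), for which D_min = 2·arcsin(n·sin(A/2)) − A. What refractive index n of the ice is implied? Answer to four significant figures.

1.309

Rearranging: n = sin((D_min + A)/2) / sin(A/2).
(D_min + A)/2 = (21.79° + 60°)/2 = 40.895°.
n = sin 40.895° / sin 30° = 0.6547 / 0.5000 = 1.3093.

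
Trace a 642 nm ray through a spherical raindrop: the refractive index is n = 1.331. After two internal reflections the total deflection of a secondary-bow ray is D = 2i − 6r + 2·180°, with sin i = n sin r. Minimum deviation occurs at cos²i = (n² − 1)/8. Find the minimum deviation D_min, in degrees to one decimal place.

230.4°

cos²i = (1.77156 − 1)/8 = 0.09645; i = arccos(0.31056) = 71.907°.
sin r = sin 71.907°/1.331 = 0.71417; r = 45.575°.
D_min = 2·71.907° − 6·45.575° + 360° = 230.365°.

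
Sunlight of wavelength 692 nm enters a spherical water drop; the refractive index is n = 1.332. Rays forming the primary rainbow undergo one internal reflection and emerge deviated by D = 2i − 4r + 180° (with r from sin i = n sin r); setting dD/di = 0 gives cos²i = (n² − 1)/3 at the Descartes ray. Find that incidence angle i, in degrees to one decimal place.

cos²i = (1.332² − 1)/3 = (1.77422 − 1)/3 = 0.25807.
cos i = 0.50801, so i = 59.469°.

59.5°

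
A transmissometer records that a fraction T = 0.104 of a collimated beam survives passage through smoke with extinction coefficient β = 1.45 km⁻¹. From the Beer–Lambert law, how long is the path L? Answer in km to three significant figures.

Beer–Lambert: T = exp(−βL) ⇒ L = −ln(T)/β = −ln(0.104)/1.45 = 2.2634/1.45 = 1.561 km.

1.56 km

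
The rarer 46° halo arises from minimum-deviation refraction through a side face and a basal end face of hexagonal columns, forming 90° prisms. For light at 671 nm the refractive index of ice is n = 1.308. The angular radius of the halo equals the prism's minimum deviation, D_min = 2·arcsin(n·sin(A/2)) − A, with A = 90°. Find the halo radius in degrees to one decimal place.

45.3°

n·sin(A/2) = 1.308 × sin 45° = 1.308 × 0.7071 = 0.9249.
D_min = 2·arcsin(0.9249) − 90° = 2 × 67.653° − 90° = 45.305°.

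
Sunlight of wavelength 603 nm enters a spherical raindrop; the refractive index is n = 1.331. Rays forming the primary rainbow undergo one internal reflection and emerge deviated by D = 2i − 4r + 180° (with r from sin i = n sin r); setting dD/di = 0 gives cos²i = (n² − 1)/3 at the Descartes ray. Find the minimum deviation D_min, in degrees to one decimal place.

cos²i = (1.77156 − 1)/3 = 0.25719; i = arccos(0.50714) = 59.527°.
sin r = sin 59.527°/1.331 = 0.64753; r = 40.356°.
D_min = 2·59.527° − 4·40.356° + 180° = 137.630°.

137.6°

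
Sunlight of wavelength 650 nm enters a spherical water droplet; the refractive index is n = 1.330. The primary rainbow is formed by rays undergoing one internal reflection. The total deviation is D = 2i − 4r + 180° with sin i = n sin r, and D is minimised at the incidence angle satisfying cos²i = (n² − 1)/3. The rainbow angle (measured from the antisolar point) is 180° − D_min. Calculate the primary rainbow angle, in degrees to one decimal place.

42.5°

cos²i = (1.76890 − 1)/3 = 0.25630; i = arccos(0.50626) = 59.585°.
sin r = sin 59.585°/1.330 = 0.64841; r = 40.422°.
D_min = 2·59.585° − 4·40.422° + 180° = 137.484°.
Rainbow angle = 180° − D_min = 42.516°.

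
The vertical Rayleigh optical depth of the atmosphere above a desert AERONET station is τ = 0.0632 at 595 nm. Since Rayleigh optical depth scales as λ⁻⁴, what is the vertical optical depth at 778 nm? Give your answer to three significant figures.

0.0216

τ(778 nm) = τ(595 nm) × (595/778)⁴ = 0.0632 × (0.7648)⁴ = 0.0632 × 0.3421 = 0.0216.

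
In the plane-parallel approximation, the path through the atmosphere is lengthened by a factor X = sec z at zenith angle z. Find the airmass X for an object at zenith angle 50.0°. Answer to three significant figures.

1.56

X = sec z = 1/cos 50.0° = 1/0.6428 = 1.5557.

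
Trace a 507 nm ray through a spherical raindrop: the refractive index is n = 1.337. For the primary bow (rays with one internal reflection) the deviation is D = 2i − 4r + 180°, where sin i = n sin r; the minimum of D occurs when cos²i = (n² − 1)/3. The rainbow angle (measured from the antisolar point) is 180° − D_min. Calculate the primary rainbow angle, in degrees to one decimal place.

cos²i = (1.78757 − 1)/3 = 0.26252; i = arccos(0.51237) = 59.178°.
sin r = sin 59.178°/1.337 = 0.64231; r = 39.964°.
D_min = 2·59.178° − 4·39.964° + 180° = 138.500°.
Rainbow angle = 180° − D_min = 41.500°.

41.5°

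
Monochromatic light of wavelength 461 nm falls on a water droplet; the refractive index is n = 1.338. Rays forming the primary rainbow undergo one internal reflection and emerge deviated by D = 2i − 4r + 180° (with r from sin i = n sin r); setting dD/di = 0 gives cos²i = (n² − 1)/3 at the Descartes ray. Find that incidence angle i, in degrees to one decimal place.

59.1°

cos²i = (1.338² − 1)/3 = (1.79024 − 1)/3 = 0.26341.
cos i = 0.51324, so i = 59.120°.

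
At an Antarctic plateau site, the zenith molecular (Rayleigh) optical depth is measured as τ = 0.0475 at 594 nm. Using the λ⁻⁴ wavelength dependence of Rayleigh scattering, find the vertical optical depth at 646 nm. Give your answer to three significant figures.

τ(646 nm) = τ(594 nm) × (594/646)⁴ = 0.0475 × (0.9195)⁴ = 0.0475 × 0.7149 = 0.0340.

0.0340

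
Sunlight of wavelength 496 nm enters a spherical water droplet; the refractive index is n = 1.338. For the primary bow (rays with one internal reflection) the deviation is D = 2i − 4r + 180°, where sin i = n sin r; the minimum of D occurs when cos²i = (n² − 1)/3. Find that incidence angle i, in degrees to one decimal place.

59.1°

cos²i = (1.338² − 1)/3 = (1.79024 − 1)/3 = 0.26341.
cos i = 0.51324, so i = 59.120°.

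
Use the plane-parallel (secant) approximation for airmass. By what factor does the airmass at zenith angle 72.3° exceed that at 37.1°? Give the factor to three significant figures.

2.62

X(72.3°)/X(37.1°) = sec 72.3° / sec 37.1° = cos 37.1° / cos 72.3° = 0.7976/0.3040 = 2.6233.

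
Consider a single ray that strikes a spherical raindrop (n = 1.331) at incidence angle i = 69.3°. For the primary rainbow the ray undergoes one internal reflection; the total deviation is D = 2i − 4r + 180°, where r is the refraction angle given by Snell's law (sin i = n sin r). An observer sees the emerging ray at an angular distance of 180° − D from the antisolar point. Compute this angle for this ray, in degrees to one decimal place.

40.0°

sin r = sin 69.3° / 1.331 = 0.9354/1.331 = 0.7028; r = 44.65°.
D = 2·69.3° − 4·44.65° + 180° = 138.60° − 178.61° + 180° = 139.99°.
Angle from antisolar point = 180° − D = 40.01°.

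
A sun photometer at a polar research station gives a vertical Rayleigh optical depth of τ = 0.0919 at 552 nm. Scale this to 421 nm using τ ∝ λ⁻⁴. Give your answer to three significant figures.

τ(421 nm) = τ(552 nm) × (552/421)⁴ = 0.0919 × (1.3112)⁴ = 0.0919 × 2.9555 = 0.2716.

0.272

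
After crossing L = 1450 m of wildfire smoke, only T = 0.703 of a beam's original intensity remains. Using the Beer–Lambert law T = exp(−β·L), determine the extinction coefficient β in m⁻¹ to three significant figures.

0.000243 m⁻¹

Beer–Lambert: T = exp(−βL) ⇒ β = −ln(T)/L = −ln(0.703)/1450 = 0.3524/1450 = 0.000243 m⁻¹.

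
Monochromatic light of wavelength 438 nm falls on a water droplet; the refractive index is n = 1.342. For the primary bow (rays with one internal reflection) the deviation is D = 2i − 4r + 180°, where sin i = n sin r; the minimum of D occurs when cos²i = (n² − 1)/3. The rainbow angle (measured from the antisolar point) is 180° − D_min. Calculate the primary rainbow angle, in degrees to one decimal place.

cos²i = (1.80096 − 1)/3 = 0.26699; i = arccos(0.51671) = 58.888°.
sin r = sin 58.888°/1.342 = 0.63797; r = 39.641°.
D_min = 2·58.888° − 4·39.641° + 180° = 139.213°.
Rainbow angle = 180° − D_min = 40.787°.

40.8°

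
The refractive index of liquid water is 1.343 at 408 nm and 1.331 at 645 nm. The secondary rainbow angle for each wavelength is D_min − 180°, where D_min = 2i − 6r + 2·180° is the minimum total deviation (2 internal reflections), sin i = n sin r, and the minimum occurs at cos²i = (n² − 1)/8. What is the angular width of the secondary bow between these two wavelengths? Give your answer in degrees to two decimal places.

At 408 nm (n = 1.343): cos²i = 0.10046 → i = 71.522°, r = 44.928°, D_min = 233.478°, rainbow angle = 53.478°.
At 645 nm (n = 1.331): cos²i = 0.09645 → i = 71.907°, r = 45.575°, D_min = 230.365°, rainbow angle = 50.365°.
Angular width = |53.478° − 50.365°| = 3.113°.

3.11°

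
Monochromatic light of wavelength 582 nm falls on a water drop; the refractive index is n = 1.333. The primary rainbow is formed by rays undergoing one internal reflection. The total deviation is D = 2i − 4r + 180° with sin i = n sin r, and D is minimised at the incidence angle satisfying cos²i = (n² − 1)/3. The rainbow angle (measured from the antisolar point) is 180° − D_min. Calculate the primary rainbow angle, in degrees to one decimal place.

cos²i = (1.77689 − 1)/3 = 0.25896; i = arccos(0.50888) = 59.410°.
sin r = sin 59.410°/1.333 = 0.64579; r = 40.225°.
D_min = 2·59.410° − 4·40.225° + 180° = 137.922°.
Rainbow angle = 180° − D_min = 42.078°.

42.1°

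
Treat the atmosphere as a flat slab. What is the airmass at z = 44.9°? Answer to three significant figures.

1.41

X = sec z = 1/cos 44.9° = 1/0.7083 = 1.4118.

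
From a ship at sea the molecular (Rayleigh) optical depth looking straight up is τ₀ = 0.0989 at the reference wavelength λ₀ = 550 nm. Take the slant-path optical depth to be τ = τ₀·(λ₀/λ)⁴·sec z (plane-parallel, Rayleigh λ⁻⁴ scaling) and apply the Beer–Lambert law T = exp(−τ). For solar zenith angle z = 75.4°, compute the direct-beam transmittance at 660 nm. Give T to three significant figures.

sec 75.4° = 3.9672.
τ = 0.0989 × (550/660)⁴ × 3.9672 = 0.0989 × 0.4823 × 3.9672 = 0.1892.
T = exp(−0.1892) = 0.8276.

0.828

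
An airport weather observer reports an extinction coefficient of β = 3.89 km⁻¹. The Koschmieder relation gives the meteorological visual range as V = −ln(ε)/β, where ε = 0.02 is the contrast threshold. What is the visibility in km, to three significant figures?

V = −ln(0.02) / 3.89 = 3.912 / 3.89 = 1.0057 km.

1.01 km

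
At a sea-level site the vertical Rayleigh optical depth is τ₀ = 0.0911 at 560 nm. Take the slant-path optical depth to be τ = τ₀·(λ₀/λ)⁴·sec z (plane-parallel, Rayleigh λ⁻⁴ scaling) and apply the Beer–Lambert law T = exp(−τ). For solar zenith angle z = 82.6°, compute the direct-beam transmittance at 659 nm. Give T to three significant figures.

sec 82.6° = 7.7642.
τ = 0.0911 × (560/659)⁴ × 7.7642 = 0.0911 × 0.5214 × 7.7642 = 0.3688.
T = exp(−0.3688) = 0.6915.

0.692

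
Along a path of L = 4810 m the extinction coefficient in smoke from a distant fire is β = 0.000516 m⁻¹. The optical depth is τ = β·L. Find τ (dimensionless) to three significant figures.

2.48

τ = β·L = 0.000516 × 4810 = 2.4820.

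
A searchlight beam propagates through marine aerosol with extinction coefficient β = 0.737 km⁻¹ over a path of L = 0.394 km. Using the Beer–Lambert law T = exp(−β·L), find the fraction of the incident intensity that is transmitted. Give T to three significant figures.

τ = β·L = 0.737 × 0.394 = 0.2904.
T = exp(−0.2904) = 0.7480.

0.748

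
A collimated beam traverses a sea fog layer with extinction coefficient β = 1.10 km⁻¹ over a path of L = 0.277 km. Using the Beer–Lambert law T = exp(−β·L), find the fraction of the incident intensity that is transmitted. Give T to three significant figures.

τ = β·L = 1.10 × 0.277 = 0.3047.
T = exp(−0.3047) = 0.7373.

0.737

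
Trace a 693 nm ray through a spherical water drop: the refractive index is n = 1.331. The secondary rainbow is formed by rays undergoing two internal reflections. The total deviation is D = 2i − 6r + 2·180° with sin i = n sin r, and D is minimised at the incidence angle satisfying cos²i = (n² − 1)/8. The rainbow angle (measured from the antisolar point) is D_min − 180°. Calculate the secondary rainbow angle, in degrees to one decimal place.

50.4°

cos²i = (1.77156 − 1)/8 = 0.09645; i = arccos(0.31056) = 71.907°.
sin r = sin 71.907°/1.331 = 0.71417; r = 45.575°.
D_min = 2·71.907° − 6·45.575° + 360° = 230.365°.
Rainbow angle = D_min − 180° = 50.365°.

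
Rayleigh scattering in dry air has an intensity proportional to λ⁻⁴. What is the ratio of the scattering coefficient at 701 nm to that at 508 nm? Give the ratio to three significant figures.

Rayleigh scattering ∝ λ⁻⁴, so the ratio of coefficients is the inverse fourth power of the wavelength ratio.
σ(701)/σ(508) = (508/701)⁴ = (0.7247)⁴ = 0.2758.

0.276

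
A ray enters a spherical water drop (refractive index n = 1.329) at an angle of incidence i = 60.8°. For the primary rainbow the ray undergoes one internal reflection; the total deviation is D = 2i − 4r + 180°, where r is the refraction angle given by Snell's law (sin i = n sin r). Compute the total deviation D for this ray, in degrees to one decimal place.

137.4°

sin r = sin 60.8° / 1.329 = 0.8729/1.329 = 0.6568; r = 41.06°.
D = 2·60.8° − 4·41.06° + 180° = 121.60° − 164.23° + 180° = 137.37°.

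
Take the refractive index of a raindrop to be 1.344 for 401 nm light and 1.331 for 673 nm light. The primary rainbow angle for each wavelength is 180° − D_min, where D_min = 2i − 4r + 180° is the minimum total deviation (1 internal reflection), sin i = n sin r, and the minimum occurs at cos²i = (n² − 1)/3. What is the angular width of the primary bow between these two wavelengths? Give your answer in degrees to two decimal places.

At 401 nm (n = 1.344): cos²i = 0.26878 → i = 58.772°, r = 39.512°, D_min = 139.495°, rainbow angle = 40.505°.
At 673 nm (n = 1.331): cos²i = 0.25719 → i = 59.527°, r = 40.356°, D_min = 137.630°, rainbow angle = 42.370°.
Angular width = |40.505° − 42.370°| = 1.865°.

1.86°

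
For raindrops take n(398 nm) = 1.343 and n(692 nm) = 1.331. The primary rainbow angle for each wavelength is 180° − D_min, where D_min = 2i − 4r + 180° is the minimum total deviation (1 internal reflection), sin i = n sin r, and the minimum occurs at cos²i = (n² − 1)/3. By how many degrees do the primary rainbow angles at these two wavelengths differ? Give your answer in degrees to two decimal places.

1.72°

At 398 nm (n = 1.343): cos²i = 0.26788 → i = 58.830°, r = 39.577°, D_min = 139.354°, rainbow angle = 40.646°.
At 692 nm (n = 1.331): cos²i = 0.25719 → i = 59.527°, r = 40.356°, D_min = 137.630°, rainbow angle = 42.370°.
Angular width = |40.646° − 42.370°| = 1.724°.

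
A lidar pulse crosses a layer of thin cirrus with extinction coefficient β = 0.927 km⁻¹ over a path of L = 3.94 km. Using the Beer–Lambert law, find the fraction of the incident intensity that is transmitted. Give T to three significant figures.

τ = β·L = 0.927 × 3.94 = 3.6524.
T = exp(−3.6524) = 0.0259.

0.0259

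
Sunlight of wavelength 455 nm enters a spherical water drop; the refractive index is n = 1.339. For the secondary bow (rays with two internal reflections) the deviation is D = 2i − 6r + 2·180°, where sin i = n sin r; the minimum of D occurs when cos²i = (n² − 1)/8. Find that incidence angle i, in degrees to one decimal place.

71.6°

cos²i = (1.339² − 1)/8 = (1.79292 − 1)/8 = 0.09912.
cos i = 0.31483, so i = 71.650°.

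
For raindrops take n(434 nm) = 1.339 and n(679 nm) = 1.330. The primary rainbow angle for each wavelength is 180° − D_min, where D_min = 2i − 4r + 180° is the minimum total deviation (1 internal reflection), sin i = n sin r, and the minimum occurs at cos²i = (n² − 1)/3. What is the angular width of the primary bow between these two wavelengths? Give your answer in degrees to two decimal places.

At 434 nm (n = 1.339): cos²i = 0.26431 → i = 59.062°, r = 39.834°, D_min = 138.786°, rainbow angle = 41.214°.
At 679 nm (n = 1.330): cos²i = 0.25630 → i = 59.585°, r = 40.422°, D_min = 137.484°, rainbow angle = 42.516°.
Angular width = |41.214° − 42.516°| = 1.303°.

1.30°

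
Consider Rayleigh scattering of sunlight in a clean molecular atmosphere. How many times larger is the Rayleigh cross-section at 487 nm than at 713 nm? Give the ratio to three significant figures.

4.59

Rayleigh scattering ∝ λ⁻⁴, so the ratio of coefficients is the inverse fourth power of the wavelength ratio.
σ(487)/σ(713) = (713/487)⁴ = (1.4641)⁴ = 4.595.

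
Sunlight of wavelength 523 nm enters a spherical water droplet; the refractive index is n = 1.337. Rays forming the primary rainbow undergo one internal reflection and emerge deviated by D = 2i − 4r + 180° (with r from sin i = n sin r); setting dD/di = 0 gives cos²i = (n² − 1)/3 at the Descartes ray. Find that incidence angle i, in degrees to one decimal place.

cos²i = (1.337² − 1)/3 = (1.78757 − 1)/3 = 0.26252.
cos i = 0.51237, so i = 59.178°.

59.2°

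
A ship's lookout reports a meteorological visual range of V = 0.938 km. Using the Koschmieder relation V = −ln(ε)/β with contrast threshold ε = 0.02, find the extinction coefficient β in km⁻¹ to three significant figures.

β = −ln(0.02) / V = 3.912 / 0.938 = 4.1706 km⁻¹.

4.17 km⁻¹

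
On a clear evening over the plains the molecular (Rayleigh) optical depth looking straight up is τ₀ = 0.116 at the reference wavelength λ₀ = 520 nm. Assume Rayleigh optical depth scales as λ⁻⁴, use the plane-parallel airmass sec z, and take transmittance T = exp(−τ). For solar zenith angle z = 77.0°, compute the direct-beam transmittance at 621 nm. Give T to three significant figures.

0.776

sec 77.0° = 4.4454.
τ = 0.116 × (520/621)⁴ × 4.4454 = 0.116 × 0.4916 × 4.4454 = 0.2535.
T = exp(−0.2535) = 0.7761.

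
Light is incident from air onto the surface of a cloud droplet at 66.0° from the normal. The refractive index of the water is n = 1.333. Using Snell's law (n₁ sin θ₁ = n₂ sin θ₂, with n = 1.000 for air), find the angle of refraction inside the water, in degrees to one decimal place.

Snell: sin θ_r = sin θ_i / n = sin 66.0° / 1.333 = 0.9135 / 1.333 = 0.6853.
θ_r = arcsin(0.6853) = 43.26°.

43.3°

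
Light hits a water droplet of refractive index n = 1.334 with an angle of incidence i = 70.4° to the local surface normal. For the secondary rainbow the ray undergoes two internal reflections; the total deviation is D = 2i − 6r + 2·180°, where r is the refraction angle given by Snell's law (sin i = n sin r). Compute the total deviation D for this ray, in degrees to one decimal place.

sin r = sin 70.4° / 1.334 = 0.9421/1.334 = 0.7062; r = 44.93°.
D = 2·70.4° − 6·44.93° + 2·180° = 140.80° − 269.55° + 360° = 231.25°.

231.2°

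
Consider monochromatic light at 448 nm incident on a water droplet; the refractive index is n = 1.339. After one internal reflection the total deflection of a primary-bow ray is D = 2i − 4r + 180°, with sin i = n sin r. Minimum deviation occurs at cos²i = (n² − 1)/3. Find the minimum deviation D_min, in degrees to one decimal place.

cos²i = (1.79292 − 1)/3 = 0.26431; i = arccos(0.51411) = 59.062°.
sin r = sin 59.062°/1.339 = 0.64057; r = 39.834°.
D_min = 2·59.062° − 4·39.834° + 180° = 138.786°.

138.8°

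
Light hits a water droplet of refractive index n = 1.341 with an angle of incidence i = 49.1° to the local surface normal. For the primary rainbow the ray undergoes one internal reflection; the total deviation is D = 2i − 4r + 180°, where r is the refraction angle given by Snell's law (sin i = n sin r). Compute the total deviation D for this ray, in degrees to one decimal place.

141.0°

sin r = sin 49.1° / 1.341 = 0.7559/1.341 = 0.5636; r = 34.31°.
D = 2·49.1° − 4·34.31° + 180° = 98.20° − 137.23° + 180° = 140.97°.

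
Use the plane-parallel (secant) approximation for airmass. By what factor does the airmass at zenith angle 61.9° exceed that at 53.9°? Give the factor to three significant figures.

X(61.9°)/X(53.9°) = sec 61.9° / sec 53.9° = cos 53.9° / cos 61.9° = 0.5892/0.4710 = 1.2509.

1.25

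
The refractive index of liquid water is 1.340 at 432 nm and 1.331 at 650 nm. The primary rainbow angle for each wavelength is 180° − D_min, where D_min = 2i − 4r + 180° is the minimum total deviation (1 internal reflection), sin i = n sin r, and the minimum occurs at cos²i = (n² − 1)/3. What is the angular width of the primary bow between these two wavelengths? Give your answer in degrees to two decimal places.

1.30°

At 432 nm (n = 1.340): cos²i = 0.26520 → i = 59.004°, r = 39.770°, D_min = 138.929°, rainbow angle = 41.071°.
At 650 nm (n = 1.331): cos²i = 0.25719 → i = 59.527°, r = 40.356°, D_min = 137.630°, rainbow angle = 42.370°.
Angular width = |41.071° − 42.370°| = 1.299°.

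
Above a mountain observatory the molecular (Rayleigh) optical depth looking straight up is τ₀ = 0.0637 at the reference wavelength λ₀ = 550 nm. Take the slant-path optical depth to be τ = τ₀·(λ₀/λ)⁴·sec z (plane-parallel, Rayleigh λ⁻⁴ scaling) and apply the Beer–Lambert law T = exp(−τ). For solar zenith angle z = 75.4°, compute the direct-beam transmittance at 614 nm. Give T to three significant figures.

sec 75.4° = 3.9672.
τ = 0.0637 × (550/614)⁴ × 3.9672 = 0.0637 × 0.6438 × 3.9672 = 0.1627.
T = exp(−0.1627) = 0.8498.

0.850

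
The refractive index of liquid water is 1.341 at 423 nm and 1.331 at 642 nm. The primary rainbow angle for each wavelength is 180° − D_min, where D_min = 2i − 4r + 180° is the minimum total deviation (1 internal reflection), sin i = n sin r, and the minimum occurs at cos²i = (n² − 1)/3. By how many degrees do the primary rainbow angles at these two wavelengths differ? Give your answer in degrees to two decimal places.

At 423 nm (n = 1.341): cos²i = 0.26609 → i = 58.946°, r = 39.705°, D_min = 139.071°, rainbow angle = 40.929°.
At 642 nm (n = 1.331): cos²i = 0.25719 → i = 59.527°, r = 40.356°, D_min = 137.630°, rainbow angle = 42.370°.
Angular width = |40.929° − 42.370°| = 1.441°.

1.44°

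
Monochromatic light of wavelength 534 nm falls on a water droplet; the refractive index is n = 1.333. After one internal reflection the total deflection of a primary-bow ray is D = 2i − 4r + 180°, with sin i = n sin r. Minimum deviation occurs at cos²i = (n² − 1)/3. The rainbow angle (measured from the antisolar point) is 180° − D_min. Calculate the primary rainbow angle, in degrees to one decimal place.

cos²i = (1.77689 − 1)/3 = 0.25896; i = arccos(0.50888) = 59.410°.
sin r = sin 59.410°/1.333 = 0.64579; r = 40.225°.
D_min = 2·59.410° − 4·40.225° + 180° = 137.922°.
Rainbow angle = 180° − D_min = 42.078°.

42.1°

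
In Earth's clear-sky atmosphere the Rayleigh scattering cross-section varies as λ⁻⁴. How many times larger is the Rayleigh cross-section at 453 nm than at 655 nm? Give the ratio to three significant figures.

4.37

Rayleigh scattering ∝ λ⁻⁴, so the ratio of coefficients is the inverse fourth power of the wavelength ratio.
σ(453)/σ(655) = (655/453)⁴ = (1.4459)⁴ = 4.371.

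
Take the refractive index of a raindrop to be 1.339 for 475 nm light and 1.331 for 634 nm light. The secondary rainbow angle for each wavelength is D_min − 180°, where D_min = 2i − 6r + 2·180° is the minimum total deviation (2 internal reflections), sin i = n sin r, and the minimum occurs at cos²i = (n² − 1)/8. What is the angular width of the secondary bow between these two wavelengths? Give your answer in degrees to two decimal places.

2.09°

At 475 nm (n = 1.339): cos²i = 0.09912 → i = 71.650°, r = 45.141°, D_min = 232.451°, rainbow angle = 52.451°.
At 634 nm (n = 1.331): cos²i = 0.09645 → i = 71.907°, r = 45.575°, D_min = 230.365°, rainbow angle = 50.365°.
Angular width = |52.451° − 50.365°| = 2.086°.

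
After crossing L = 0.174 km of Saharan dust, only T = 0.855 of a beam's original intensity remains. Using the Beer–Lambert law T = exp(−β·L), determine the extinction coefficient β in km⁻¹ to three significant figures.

Beer–Lambert: T = exp(−βL) ⇒ β = −ln(T)/L = −ln(0.855)/0.174 = 0.1567/0.174 = 0.9003 km⁻¹.

0.900 km⁻¹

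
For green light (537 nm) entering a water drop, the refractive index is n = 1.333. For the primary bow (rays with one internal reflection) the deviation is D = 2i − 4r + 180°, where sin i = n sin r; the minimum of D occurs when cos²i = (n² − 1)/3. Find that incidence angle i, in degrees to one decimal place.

59.4°

cos²i = (1.333² − 1)/3 = (1.77689 − 1)/3 = 0.25896.
cos i = 0.50888, so i = 59.410°.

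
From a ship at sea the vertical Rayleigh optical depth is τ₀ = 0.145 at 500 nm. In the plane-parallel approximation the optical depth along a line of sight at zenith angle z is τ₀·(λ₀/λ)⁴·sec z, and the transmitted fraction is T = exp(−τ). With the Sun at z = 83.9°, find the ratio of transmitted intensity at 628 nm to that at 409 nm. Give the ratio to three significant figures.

12.2

Airmass: sec 83.9° = 9.4105.
τ(628 nm) = 0.145 × (500/628)⁴ × 9.4105 = 0.145 × 0.4018 × 9.4105 = 0.5483.
τ(409 nm) = 0.145 × (500/409)⁴ × 9.4105 = 0.145 × 2.2335 × 9.4105 = 3.0477.
T(628)/T(409) = exp(τ_B − τ_A) = exp(2.4994) = 12.1748.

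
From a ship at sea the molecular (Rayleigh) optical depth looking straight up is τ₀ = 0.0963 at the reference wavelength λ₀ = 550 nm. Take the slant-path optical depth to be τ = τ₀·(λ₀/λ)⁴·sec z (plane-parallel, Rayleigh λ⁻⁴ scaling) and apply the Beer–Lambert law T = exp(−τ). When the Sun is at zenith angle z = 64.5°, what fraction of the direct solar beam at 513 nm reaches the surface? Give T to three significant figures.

sec 64.5° = 2.3228.
τ = 0.0963 × (550/513)⁴ × 2.3228 = 0.0963 × 1.3212 × 2.3228 = 0.2955.
T = exp(−0.2955) = 0.7441.

0.744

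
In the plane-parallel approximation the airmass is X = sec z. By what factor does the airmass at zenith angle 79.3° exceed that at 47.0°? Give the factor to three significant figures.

3.67

X(79.3°)/X(47.0°) = sec 79.3° / sec 47.0° = cos 47.0° / cos 79.3° = 0.6820/0.1857 = 3.6732.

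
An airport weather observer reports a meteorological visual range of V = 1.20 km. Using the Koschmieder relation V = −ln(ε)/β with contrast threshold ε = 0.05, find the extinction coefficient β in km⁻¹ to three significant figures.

β = −ln(0.05) / V = 2.996 / 1.20 = 2.4964 km⁻¹.

2.50 km⁻¹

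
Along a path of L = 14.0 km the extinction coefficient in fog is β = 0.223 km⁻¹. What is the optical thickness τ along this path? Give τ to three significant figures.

τ = β·L = 0.223 × 14.0 = 3.1220.

3.12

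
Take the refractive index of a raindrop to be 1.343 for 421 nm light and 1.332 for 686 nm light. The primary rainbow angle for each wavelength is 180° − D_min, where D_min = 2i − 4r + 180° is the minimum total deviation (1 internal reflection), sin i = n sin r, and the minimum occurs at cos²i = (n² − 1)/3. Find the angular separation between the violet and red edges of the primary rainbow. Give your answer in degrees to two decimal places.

1.58°

At 421 nm (n = 1.343): cos²i = 0.26788 → i = 58.830°, r = 39.577°, D_min = 139.354°, rainbow angle = 40.646°.
At 686 nm (n = 1.332): cos²i = 0.25807 → i = 59.469°, r = 40.290°, D_min = 137.776°, rainbow angle = 42.224°.
Angular width = |40.646° − 42.224°| = 1.578°.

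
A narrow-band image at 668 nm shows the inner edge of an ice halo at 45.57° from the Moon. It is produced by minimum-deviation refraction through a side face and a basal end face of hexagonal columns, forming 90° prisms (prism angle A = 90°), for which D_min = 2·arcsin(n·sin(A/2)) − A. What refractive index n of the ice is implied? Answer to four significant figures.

Rearranging: n = sin((D_min + A)/2) / sin(A/2).
(D_min + A)/2 = (45.57° + 90°)/2 = 67.785°.
n = sin 67.785° / sin 45° = 0.9258 / 0.7071 = 1.3092.

1.309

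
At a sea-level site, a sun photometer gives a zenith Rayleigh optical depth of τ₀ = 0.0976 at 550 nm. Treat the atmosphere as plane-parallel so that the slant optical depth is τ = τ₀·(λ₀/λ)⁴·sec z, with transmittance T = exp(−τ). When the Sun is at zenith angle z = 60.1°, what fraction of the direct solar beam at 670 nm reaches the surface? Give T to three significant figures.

sec 60.1° = 2.0061.
τ = 0.0976 × (550/670)⁴ × 2.0061 = 0.0976 × 0.4541 × 2.0061 = 0.0889.
T = exp(−0.0889) = 0.9149.

0.915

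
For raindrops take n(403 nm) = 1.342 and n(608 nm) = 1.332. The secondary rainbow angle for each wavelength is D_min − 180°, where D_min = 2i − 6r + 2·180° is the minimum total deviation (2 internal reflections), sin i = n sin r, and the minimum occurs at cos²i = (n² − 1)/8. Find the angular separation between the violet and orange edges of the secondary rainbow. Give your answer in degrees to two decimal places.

2.59°

At 403 nm (n = 1.342): cos²i = 0.10012 → i = 71.554°, r = 44.981°, D_min = 233.222°, rainbow angle = 53.222°.
At 608 nm (n = 1.332): cos²i = 0.09678 → i = 71.875°, r = 45.520°, D_min = 230.628°, rainbow angle = 50.628°.
Angular width = |53.222° − 50.628°| = 2.594°.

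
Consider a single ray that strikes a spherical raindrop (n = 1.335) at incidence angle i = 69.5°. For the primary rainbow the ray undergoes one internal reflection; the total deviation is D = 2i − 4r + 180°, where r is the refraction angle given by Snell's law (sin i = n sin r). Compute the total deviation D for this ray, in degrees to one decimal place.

sin r = sin 69.5° / 1.335 = 0.9367/1.335 = 0.7016; r = 44.56°.
D = 2·69.5° − 4·44.56° + 180° = 139.00° − 178.23° + 180° = 140.77°.

140.8°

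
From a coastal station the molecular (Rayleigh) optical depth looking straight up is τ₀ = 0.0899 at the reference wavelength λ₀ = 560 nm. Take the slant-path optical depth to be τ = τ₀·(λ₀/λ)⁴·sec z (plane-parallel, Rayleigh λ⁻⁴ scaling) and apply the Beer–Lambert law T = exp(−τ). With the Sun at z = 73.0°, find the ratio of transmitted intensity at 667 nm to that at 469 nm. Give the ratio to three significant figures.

1.60

Airmass: sec 73.0° = 3.4203.
τ(667 nm) = 0.0899 × (560/667)⁴ × 3.4203 = 0.0899 × 0.4969 × 3.4203 = 0.1528.
τ(469 nm) = 0.0899 × (560/469)⁴ × 3.4203 = 0.0899 × 2.0326 × 3.4203 = 0.6250.
T(667)/T(469) = exp(τ_B − τ_A) = exp(0.4722) = 1.6036.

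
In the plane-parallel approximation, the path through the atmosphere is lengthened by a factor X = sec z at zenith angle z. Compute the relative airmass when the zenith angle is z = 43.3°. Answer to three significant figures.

1.37

X = sec z = 1/cos 43.3° = 1/0.7278 = 1.3741.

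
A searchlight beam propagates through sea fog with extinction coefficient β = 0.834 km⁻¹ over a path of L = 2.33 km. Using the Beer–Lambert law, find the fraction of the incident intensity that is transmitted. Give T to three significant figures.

τ = β·L = 0.834 × 2.33 = 1.9432.
T = exp(−1.9432) = 0.1432.

0.143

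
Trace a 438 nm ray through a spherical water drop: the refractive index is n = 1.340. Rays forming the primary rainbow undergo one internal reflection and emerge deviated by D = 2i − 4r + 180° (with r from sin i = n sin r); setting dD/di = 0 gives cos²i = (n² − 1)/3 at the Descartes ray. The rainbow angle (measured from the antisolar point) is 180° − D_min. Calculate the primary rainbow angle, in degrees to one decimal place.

cos²i = (1.79560 − 1)/3 = 0.26520; i = arccos(0.51498) = 59.004°.
sin r = sin 59.004°/1.340 = 0.63971; r = 39.770°.
D_min = 2·59.004° − 4·39.770° + 180° = 138.929°.
Rainbow angle = 180° − D_min = 41.071°.

41.1°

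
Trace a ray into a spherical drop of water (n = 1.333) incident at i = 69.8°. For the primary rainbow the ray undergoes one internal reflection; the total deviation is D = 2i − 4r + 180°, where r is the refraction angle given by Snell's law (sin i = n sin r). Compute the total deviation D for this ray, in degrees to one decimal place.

sin r = sin 69.8° / 1.333 = 0.9385/1.333 = 0.7040; r = 44.75°.
D = 2·69.8° − 4·44.75° + 180° = 139.60° − 179.01° + 180° = 140.59°.

140.6°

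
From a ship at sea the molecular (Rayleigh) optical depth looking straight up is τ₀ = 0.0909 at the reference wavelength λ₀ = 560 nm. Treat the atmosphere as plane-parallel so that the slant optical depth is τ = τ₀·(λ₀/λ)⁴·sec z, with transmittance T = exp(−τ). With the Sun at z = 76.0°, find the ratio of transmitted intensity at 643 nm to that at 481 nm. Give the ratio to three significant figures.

1.61

Airmass: sec 76.0° = 4.1336.
τ(643 nm) = 0.0909 × (560/643)⁴ × 4.1336 = 0.0909 × 0.5753 × 4.1336 = 0.2162.
τ(481 nm) = 0.0909 × (560/481)⁴ × 4.1336 = 0.0909 × 1.8373 × 4.1336 = 0.6903.
T(643)/T(481) = exp(τ_B − τ_A) = exp(0.4742) = 1.6067.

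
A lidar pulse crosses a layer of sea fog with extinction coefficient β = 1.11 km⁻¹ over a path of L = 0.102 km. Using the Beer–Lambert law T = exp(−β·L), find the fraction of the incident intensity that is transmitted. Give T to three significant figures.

0.893

τ = β·L = 1.11 × 0.102 = 0.1132.
T = exp(−0.1132) = 0.8930.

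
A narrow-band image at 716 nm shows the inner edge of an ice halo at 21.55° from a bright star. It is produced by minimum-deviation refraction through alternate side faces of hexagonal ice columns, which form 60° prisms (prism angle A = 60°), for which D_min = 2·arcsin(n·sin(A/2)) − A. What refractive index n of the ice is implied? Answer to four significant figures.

Rearranging: n = sin((D_min + A)/2) / sin(A/2).
(D_min + A)/2 = (21.55° + 60°)/2 = 40.775°.
n = sin 40.775° / sin 30° = 0.6531 / 0.5000 = 1.3062.

1.306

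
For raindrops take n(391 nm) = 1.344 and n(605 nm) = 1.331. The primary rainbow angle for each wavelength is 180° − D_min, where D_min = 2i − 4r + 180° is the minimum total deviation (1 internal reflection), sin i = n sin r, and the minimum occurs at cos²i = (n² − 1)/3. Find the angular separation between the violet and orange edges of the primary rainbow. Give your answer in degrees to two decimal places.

At 391 nm (n = 1.344): cos²i = 0.26878 → i = 58.772°, r = 39.512°, D_min = 139.495°, rainbow angle = 40.505°.
At 605 nm (n = 1.331): cos²i = 0.25719 → i = 59.527°, r = 40.356°, D_min = 137.630°, rainbow angle = 42.370°.
Angular width = |40.505° − 42.370°| = 1.865°.

1.86°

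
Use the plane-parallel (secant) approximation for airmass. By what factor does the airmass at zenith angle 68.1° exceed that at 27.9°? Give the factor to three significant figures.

X(68.1°)/X(27.9°) = sec 68.1° / sec 27.9° = cos 27.9° / cos 68.1° = 0.8838/0.3730 = 2.3694.

2.37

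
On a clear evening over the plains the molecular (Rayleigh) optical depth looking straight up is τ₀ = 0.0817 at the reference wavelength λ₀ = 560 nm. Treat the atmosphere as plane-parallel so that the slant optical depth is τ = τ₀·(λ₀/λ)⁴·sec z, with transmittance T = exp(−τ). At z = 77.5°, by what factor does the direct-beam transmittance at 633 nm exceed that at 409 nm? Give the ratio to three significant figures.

2.99

Airmass: sec 77.5° = 4.6202.
τ(633 nm) = 0.0817 × (560/633)⁴ × 4.6202 = 0.0817 × 0.6125 × 4.6202 = 0.2312.
τ(409 nm) = 0.0817 × (560/409)⁴ × 4.6202 = 0.0817 × 3.5145 × 4.6202 = 1.3266.
T(633)/T(409) = exp(τ_B − τ_A) = exp(1.0954) = 2.9904.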